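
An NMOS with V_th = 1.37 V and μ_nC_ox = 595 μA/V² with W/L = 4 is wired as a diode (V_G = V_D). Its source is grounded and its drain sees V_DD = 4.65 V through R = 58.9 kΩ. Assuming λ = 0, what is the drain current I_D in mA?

With gate tied to drain, V_GS = V_DS ≥ V_GS − V_th, so the device is in saturation.
k_n = μ_nC_ox · (W/L) = 2.38 mA/V².
KCL at the drain: ½ k_n (V_GS − V_th)² = (V_DD − V_GS)/R.
Let x = V_GS − 1.37. Then 70.1 x² + x − 3.28 = 0, giving x = 0.209 V (positive root), so V_GS = 1.58 V.
I_D = (V_DD − V_GS)/R = (4.65 − 1.58) / 58.9 = 0.0521 mA.

I_D = 0.0521 mA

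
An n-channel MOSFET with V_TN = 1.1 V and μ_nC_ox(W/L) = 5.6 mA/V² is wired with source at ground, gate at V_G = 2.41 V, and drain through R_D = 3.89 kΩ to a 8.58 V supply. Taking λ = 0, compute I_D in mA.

I_D = 2.12 mA

V_GS = V_G = 2.41 V, so V_ov = 2.41 − 1.1 = 1.31 V.
Assume saturation: I_D = ½ k_n V_ov² = 0.5 × 5.6 × 1.31² = 4.81 mA, giving V_DS = V_DD − I_D R_D = 8.58 − 4.81 × 3.89 = -10.1 V.
But -10.1 V < V_ov = 1.31 V, so the device is actually in triode.
In triode I_D = k_n[V_ov V_DS − ½ V_DS²] and I_D = (V_DD − V_DS)/R_D. Equating: 10.9 V_DS² − 29.54 V_DS + 8.58 = 0, giving V_DS = 0.331 V (the root below V_ov).
I_D = (8.58 − 0.331) / 3.89 = 2.12 mA.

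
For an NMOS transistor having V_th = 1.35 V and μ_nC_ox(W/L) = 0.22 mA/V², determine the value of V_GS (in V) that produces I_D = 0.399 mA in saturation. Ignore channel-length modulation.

In saturation I_D = ½ k_n (V_GS − V_th)², so V_GS − V_th = √(2 I_D / k_n) = √(2 × 0.399 / 0.22) = 1.9 V.
V_GS = 1.35 + 1.9 = 3.25 V.

V_GS = 3.25 V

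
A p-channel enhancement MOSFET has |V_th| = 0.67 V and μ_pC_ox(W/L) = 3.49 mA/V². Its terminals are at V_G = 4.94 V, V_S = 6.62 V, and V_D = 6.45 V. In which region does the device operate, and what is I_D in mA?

Triode; I_D = 0.549 mA

V_SG = V_S − V_G = 6.62 − 4.94 = 1.68 V; V_SD = V_S − V_D = 6.62 − 6.45 = 0.17 V.
V_ov = V_SG − |V_th| = 1.68 − 0.67 = 1.01 V.
Since V_SD = 0.17 V < V_ov = 1.01 V, the device is in the triode region.
I_D = k_p [V_ov · V_SD − ½ V_SD²] = 3.49 × [1.01 × 0.17 − 0.5 × 0.17²] = 0.549 mA.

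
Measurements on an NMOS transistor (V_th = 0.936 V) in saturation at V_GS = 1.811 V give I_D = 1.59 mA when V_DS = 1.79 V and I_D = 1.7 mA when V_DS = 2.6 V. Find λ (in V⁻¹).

With V_GS fixed, I_D ∝ (1 + λ V_DS) in saturation, so I_D2/I_D1 = (1 + λ V_DS2)/(1 + λ V_DS1).
1.7/1.59 = 1.069 = (1 + 2.6 λ)/(1 + 1.79 λ).
Solving: λ (I_D1 V_DS2 − I_D2 V_DS1) = I_D2 − I_D1, so λ = (1.7 − 1.59) / (1.59 × 2.6 − 1.7 × 1.79) = 0.11 / 1.09 = 0.101 V⁻¹.

λ = 0.101 V⁻¹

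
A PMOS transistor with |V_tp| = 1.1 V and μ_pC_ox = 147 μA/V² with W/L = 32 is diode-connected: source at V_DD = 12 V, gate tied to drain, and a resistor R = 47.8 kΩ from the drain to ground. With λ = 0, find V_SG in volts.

V_SG = 1.41 V

With gate tied to drain, V_SG = V_SD ≥ V_SG − |V_tp|, so the device is in saturation.
k_p = μ_pC_ox · (W/L) = 4.704 mA/V².
KCL at the drain: ½ k_p (V_SG − |V_tp|)² = (V_DD − V_SG)/R.
Let x = V_SG − 1.1. Then 112 x² + x − 10.9 = 0, giving x = 0.307 V (positive root), so V_SG = 1.41 V.
I_D = (V_DD − V_SG)/R = (12 − 1.41) / 47.8 = 0.222 mA.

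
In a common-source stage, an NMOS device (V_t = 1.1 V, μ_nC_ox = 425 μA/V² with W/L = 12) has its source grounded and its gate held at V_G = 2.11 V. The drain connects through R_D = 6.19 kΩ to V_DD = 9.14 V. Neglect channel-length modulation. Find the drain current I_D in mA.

V_GS = V_G = 2.11 V, so V_ov = 2.11 − 1.1 = 1.01 V.
k_n = μ_nC_ox · (W/L) = 5.1 mA/V².
Assume saturation: I_D = ½ k_n V_ov² = 0.5 × 5.1 × 1.01² = 2.6 mA, giving V_DS = V_DD − I_D R_D = 9.14 − 2.6 × 6.19 = -6.96 V.
But -6.96 V < V_ov = 1.01 V, so the device is actually in triode.
In triode I_D = k_n[V_ov V_DS − ½ V_DS²] and I_D = (V_DD − V_DS)/R_D. Equating: 15.8 V_DS² − 32.88 V_DS + 9.14 = 0, giving V_DS = 0.33 V (the root below V_ov).
I_D = (9.14 − 0.33) / 6.19 = 1.42 mA.

I_D = 1.42 mA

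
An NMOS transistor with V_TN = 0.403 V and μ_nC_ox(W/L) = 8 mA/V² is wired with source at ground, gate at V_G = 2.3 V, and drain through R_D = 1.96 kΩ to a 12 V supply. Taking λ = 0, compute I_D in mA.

I_D = 5.90 mA

V_GS = V_G = 2.3 V, so V_ov = 2.3 − 0.403 = 1.9 V.
Assume saturation: I_D = ½ k_n V_ov² = 0.5 × 8 × 1.9² = 14.4 mA, giving V_DS = V_DD − I_D R_D = 12 − 14.4 × 1.96 = -16.2 V.
But -16.2 V < V_ov = 1.9 V, so the device is actually in triode.
In triode I_D = k_n[V_ov V_DS − ½ V_DS²] and I_D = (V_DD − V_DS)/R_D. Equating: 7.84 V_DS² − 30.74 V_DS + 12 = 0, giving V_DS = 0.44 V (the root below V_ov).
I_D = (12 − 0.44) / 1.96 = 5.9 mA.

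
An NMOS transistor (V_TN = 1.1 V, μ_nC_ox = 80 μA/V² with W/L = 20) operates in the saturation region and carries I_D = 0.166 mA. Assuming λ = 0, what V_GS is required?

k_n = μ_nC_ox · (W/L) = 1.6 mA/V².
In saturation I_D = ½ k_n (V_GS − V_TN)², so V_GS − V_TN = √(2 I_D / k_n) = √(2 × 0.166 / 1.6) = 0.456 V.
V_GS = 1.1 + 0.456 = 1.56 V.

V_GS = 1.56 V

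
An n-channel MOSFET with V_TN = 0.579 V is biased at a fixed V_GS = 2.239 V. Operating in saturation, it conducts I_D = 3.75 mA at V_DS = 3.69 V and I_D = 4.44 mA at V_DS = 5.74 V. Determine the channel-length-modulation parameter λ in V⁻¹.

With V_GS fixed, I_D ∝ (1 + λ V_DS) in saturation, so I_D2/I_D1 = (1 + λ V_DS2)/(1 + λ V_DS1).
4.44/3.75 = 1.184 = (1 + 5.74 λ)/(1 + 3.69 λ).
Solving: λ (I_D1 V_DS2 − I_D2 V_DS1) = I_D2 − I_D1, so λ = (4.44 − 3.75) / (3.75 × 5.74 − 4.44 × 3.69) = 0.69 / 5.14 = 0.134 V⁻¹.

λ = 0.134 V⁻¹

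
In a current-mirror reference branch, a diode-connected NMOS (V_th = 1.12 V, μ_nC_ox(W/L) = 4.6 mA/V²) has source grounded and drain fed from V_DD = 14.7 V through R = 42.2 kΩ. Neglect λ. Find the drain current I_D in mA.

I_D = 0.313 mA

With gate tied to drain, V_GS = V_DS ≥ V_GS − V_th, so the device is in saturation.
KCL at the drain: ½ k_n (V_GS − V_th)² = (V_DD − V_GS)/R.
Let x = V_GS − 1.12. Then 97.1 x² + x − 13.58 = 0, giving x = 0.369 V (positive root), so V_GS = 1.49 V.
I_D = (V_DD − V_GS)/R = (14.7 − 1.49) / 42.2 = 0.313 mA.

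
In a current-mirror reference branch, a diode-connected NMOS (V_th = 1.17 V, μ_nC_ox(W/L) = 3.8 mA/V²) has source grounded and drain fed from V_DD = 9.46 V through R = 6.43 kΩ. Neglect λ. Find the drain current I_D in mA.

With gate tied to drain, V_GS = V_DS ≥ V_GS − V_th, so the device is in saturation.
KCL at the drain: ½ k_n (V_GS − V_th)² = (V_DD − V_GS)/R.
Let x = V_GS − 1.17. Then 12.2 x² + x − 8.29 = 0, giving x = 0.784 V (positive root), so V_GS = 1.95 V.
I_D = (V_DD − V_GS)/R = (9.46 − 1.95) / 6.43 = 1.17 mA.

I_D = 1.17 mA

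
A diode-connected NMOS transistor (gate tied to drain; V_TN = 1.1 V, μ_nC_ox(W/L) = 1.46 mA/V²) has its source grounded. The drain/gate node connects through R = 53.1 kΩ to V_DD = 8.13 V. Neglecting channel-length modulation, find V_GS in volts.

With gate tied to drain, V_GS = V_DS ≥ V_GS − V_TN, so the device is in saturation.
KCL at the drain: ½ k_n (V_GS − V_TN)² = (V_DD − V_GS)/R.
Let x = V_GS − 1.1. Then 38.8 x² + x − 7.03 = 0, giving x = 0.413 V (positive root), so V_GS = 1.51 V.
I_D = (V_DD − V_GS)/R = (8.13 − 1.51) / 53.1 = 0.125 mA.

V_GS = 1.51 V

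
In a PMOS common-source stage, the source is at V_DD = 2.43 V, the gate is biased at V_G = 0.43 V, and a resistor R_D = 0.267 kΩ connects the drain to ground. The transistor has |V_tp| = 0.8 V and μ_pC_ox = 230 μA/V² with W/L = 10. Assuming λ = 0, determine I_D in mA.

I_D = 1.66 mA

V_SG = V_DD − V_G = 2.43 − 0.43 = 2 V, so V_ov = 2 − 0.8 = 1.2 V.
k_p = μ_pC_ox · (W/L) = 2.3 mA/V².
Assume saturation: I_D = ½ k_p V_ov² = 0.5 × 2.3 × 1.2² = 1.66 mA, giving V_SD = V_DD − I_D R_D = 2.43 − 1.66 × 0.267 = 1.99 V.
V_SD = 1.99 V ≥ V_ov = 1.2 V, confirming saturation.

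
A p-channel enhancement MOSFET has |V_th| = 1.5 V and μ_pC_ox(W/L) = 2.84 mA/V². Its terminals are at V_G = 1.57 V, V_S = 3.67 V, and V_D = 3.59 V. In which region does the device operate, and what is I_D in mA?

Triode; I_D = 0.127 mA

V_SG = V_S − V_G = 3.67 − 1.57 = 2.1 V; V_SD = V_S − V_D = 3.67 − 3.59 = 0.08 V.
V_ov = V_SG − |V_th| = 2.1 − 1.5 = 0.6 V.
Since V_SD = 0.08 V < V_ov = 0.6 V, the device is in the triode region.
I_D = k_p [V_ov · V_SD − ½ V_SD²] = 2.84 × [0.6 × 0.08 − 0.5 × 0.08²] = 0.127 mA.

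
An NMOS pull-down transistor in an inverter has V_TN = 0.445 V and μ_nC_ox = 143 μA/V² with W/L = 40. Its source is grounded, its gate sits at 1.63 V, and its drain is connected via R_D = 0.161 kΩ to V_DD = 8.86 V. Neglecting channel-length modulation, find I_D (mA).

V_GS = V_G = 1.63 V, so V_ov = 1.63 − 0.445 = 1.18 V.
k_n = μ_nC_ox · (W/L) = 5.72 mA/V².
Assume saturation: I_D = ½ k_n V_ov² = 0.5 × 5.72 × 1.18² = 4.02 mA, giving V_DS = V_DD − I_D R_D = 8.86 − 4.02 × 0.161 = 8.21 V.
V_DS = 8.21 V ≥ V_ov = 1.18 V, confirming saturation.

I_D = 4.02 mA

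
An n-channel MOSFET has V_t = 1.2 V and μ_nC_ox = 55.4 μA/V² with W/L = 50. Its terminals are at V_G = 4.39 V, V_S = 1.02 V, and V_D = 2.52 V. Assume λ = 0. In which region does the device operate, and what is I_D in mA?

V_GS = V_G − V_S = 4.39 − 1.02 = 3.37 V; V_DS = V_D − V_S = 2.52 − 1.02 = 1.5 V.
k_n = μ_nC_ox · (W/L) = 2.77 mA/V².
V_ov = V_GS − V_t = 3.37 − 1.2 = 2.17 V.
Since V_DS = 1.5 V < V_ov = 2.17 V, the device is in the triode region.
I_D = k_n [V_ov · V_DS − ½ V_DS²] = 2.77 × [2.17 × 1.5 − 0.5 × 1.5²] = 5.9 mA.

Triode; I_D = 5.90 mA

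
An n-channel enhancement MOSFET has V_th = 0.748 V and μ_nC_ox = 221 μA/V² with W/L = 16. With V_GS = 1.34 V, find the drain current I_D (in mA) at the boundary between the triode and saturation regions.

I_D = 0.620 mA

At the boundary V_DS = V_ov = V_GS − V_th = 1.34 − 0.748 = 0.592 V.
k_n = μ_nC_ox · (W/L) = 3.536 mA/V².
I_D = ½ k_n V_ov² = 0.5 × 3.536 × 0.592² = 0.62 mA.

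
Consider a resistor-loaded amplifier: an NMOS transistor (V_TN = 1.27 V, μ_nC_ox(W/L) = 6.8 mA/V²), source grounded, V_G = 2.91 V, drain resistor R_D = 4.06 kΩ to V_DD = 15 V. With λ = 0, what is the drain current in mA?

V_GS = V_G = 2.91 V, so V_ov = 2.91 − 1.27 = 1.64 V.
Assume saturation: I_D = ½ k_n V_ov² = 0.5 × 6.8 × 1.64² = 9.14 mA, giving V_DS = V_DD − I_D R_D = 15 − 9.14 × 4.06 = -22.1 V.
But -22.1 V < V_ov = 1.64 V, so the device is actually in triode.
In triode I_D = k_n[V_ov V_DS − ½ V_DS²] and I_D = (V_DD − V_DS)/R_D. Equating: 13.8 V_DS² − 46.28 V_DS + 15 = 0, giving V_DS = 0.364 V (the root below V_ov).
I_D = (15 − 0.364) / 4.06 = 3.61 mA.

I_D = 3.61 mA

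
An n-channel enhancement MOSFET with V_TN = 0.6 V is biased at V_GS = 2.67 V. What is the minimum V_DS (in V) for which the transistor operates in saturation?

The boundary between triode and saturation is V_DS = V_GS − V_TN = V_ov.
V_ov = 2.67 − 0.6 = 2.07 V.

V_DS,sat = 2.07 V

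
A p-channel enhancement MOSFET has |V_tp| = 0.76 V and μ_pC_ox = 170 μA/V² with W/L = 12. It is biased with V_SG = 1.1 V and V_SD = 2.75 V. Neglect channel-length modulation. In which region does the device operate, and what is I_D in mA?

k_p = μ_pC_ox · (W/L) = 2.04 mA/V².
V_ov = V_SG − |V_tp| = 1.1 − 0.76 = 0.34 V.
Since V_SD = 2.75 V ≥ V_ov = 0.34 V, the device is in saturation.
I_D = ½ k_p V_ov² = 0.5 × 2.04 × 0.34² = 0.118 mA.

Saturation; I_D = 0.118 mA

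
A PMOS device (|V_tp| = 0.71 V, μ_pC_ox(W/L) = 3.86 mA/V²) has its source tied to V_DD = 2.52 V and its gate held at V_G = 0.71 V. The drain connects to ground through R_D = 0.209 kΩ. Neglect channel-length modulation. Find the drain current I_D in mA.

I_D = 2.34 mA

V_SG = V_DD − V_G = 2.52 − 0.71 = 1.81 V, so V_ov = 1.81 − 0.71 = 1.1 V.
Assume saturation: I_D = ½ k_p V_ov² = 0.5 × 3.86 × 1.1² = 2.34 mA, giving V_SD = V_DD − I_D R_D = 2.52 − 2.34 × 0.209 = 2.03 V.
V_SD = 2.03 V ≥ V_ov = 1.1 V, confirming saturation.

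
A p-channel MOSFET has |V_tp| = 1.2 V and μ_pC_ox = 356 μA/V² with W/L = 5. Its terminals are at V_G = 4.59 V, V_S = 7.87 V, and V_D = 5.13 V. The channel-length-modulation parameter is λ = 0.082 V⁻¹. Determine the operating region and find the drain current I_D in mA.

V_SG = V_S − V_G = 7.87 − 4.59 = 3.28 V; V_SD = V_S − V_D = 7.87 − 5.13 = 2.74 V.
k_p = μ_pC_ox · (W/L) = 1.78 mA/V².
V_ov = V_SG − |V_tp| = 3.28 − 1.2 = 2.08 V.
Since V_SD = 2.74 V ≥ V_ov = 2.08 V, the device is in saturation.
I_D = ½ k_p V_ov² (1 + λ V_SD) = 0.5 × 1.78 × 2.08² × (1 + 0.082 × 2.74) = 4.72 mA.

Saturation; I_D = 4.72 mA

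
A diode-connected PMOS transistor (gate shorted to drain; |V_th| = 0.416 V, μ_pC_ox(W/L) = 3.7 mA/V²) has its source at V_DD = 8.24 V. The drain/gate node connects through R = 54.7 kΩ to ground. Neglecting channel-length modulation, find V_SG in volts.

With gate tied to drain, V_SG = V_SD ≥ V_SG − |V_th|, so the device is in saturation.
KCL at the drain: ½ k_p (V_SG − |V_th|)² = (V_DD − V_SG)/R.
Let x = V_SG − 0.416. Then 101 x² + x − 7.824 = 0, giving x = 0.273 V (positive root), so V_SG = 0.689 V.
I_D = (V_DD − V_SG)/R = (8.24 − 0.689) / 54.7 = 0.138 mA.

V_SG = 0.689 V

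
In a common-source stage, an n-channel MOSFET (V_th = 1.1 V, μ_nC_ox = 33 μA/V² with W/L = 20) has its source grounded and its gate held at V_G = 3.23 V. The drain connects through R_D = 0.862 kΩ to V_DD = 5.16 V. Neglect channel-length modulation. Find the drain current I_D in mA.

I_D = 1.50 mA

V_GS = V_G = 3.23 V, so V_ov = 3.23 − 1.1 = 2.13 V.
k_n = μ_nC_ox · (W/L) = 0.66 mA/V².
Assume saturation: I_D = ½ k_n V_ov² = 0.5 × 0.66 × 2.13² = 1.5 mA, giving V_DS = V_DD − I_D R_D = 5.16 − 1.5 × 0.862 = 3.87 V.
V_DS = 3.87 V ≥ V_ov = 2.13 V, confirming saturation.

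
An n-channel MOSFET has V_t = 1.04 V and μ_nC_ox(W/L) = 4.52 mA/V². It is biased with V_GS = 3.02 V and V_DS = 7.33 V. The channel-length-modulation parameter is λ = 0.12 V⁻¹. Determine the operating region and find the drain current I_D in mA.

V_ov = V_GS − V_t = 3.02 − 1.04 = 1.98 V.
Since V_DS = 7.33 V ≥ V_ov = 1.98 V, the device is in saturation.
I_D = ½ k_n V_ov² (1 + λ V_DS) = 0.5 × 4.52 × 1.98² × (1 + 0.12 × 7.33) = 16.7 mA.

Saturation; I_D = 16.7 mA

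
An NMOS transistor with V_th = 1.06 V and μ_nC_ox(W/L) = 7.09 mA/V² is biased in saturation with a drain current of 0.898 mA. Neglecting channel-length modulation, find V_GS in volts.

In saturation I_D = ½ k_n (V_GS − V_th)², so V_GS − V_th = √(2 I_D / k_n) = √(2 × 0.898 / 7.09) = 0.503 V.
V_GS = 1.06 + 0.503 = 1.56 V.

V_GS = 1.56 V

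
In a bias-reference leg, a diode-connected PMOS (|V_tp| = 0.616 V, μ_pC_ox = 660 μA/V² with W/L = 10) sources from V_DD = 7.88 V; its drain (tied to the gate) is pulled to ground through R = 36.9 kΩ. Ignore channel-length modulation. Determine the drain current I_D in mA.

I_D = 0.190 mA

With gate tied to drain, V_SG = V_SD ≥ V_SG − |V_tp|, so the device is in saturation.
k_p = μ_pC_ox · (W/L) = 6.6 mA/V².
KCL at the drain: ½ k_p (V_SG − |V_tp|)² = (V_DD − V_SG)/R.
Let x = V_SG − 0.616. Then 122 x² + x − 7.264 = 0, giving x = 0.24 V (positive root), so V_SG = 0.856 V.
I_D = (V_DD − V_SG)/R = (7.88 − 0.856) / 36.9 = 0.19 mA.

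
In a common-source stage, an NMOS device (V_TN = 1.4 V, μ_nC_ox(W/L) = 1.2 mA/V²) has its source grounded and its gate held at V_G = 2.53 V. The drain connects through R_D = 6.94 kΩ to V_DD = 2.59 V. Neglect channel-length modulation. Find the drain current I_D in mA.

V_GS = V_G = 2.53 V, so V_ov = 2.53 − 1.4 = 1.13 V.
Assume saturation: I_D = ½ k_n V_ov² = 0.5 × 1.2 × 1.13² = 0.766 mA, giving V_DS = V_DD − I_D R_D = 2.59 − 0.766 × 6.94 = -2.73 V.
But -2.73 V < V_ov = 1.13 V, so the device is actually in triode.
In triode I_D = k_n[V_ov V_DS − ½ V_DS²] and I_D = (V_DD − V_DS)/R_D. Equating: 4.16 V_DS² − 10.41 V_DS + 2.59 = 0, giving V_DS = 0.28 V (the root below V_ov).
I_D = (2.59 − 0.28) / 6.94 = 0.333 mA.

I_D = 0.333 mA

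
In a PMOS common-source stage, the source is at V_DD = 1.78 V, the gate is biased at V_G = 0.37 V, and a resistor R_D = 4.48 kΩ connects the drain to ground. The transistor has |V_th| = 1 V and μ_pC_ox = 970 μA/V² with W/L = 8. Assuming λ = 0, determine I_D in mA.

V_SG = V_DD − V_G = 1.78 − 0.37 = 1.41 V, so V_ov = 1.41 − 1 = 0.41 V.
k_p = μ_pC_ox · (W/L) = 7.76 mA/V².
Assume saturation: I_D = ½ k_p V_ov² = 0.5 × 7.76 × 0.41² = 0.652 mA, giving V_SD = V_DD − I_D R_D = 1.78 − 0.652 × 4.48 = -1.14 V.
But -1.14 V < V_ov = 0.41 V, so the device is actually in triode.
In triode I_D = k_p[V_ov V_SD − ½ V_SD²] and I_D = (V_DD − V_SD)/R_D. Equating: 17.4 V_SD² − 15.25 V_SD + 1.78 = 0, giving V_SD = 0.139 V (the root below V_ov).
I_D = (1.78 − 0.139) / 4.48 = 0.366 mA.

I_D = 0.366 mA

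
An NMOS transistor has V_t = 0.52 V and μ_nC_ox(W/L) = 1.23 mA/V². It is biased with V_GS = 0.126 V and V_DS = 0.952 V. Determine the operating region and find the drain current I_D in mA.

Cutoff; I_D = 0 mA

V_GS = 0.126 V < V_t = 0.52 V, so the transistor is in cutoff.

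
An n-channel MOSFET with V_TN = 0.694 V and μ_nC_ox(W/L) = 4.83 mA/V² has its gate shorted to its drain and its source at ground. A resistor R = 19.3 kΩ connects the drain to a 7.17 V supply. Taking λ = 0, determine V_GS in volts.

V_GS = 1.06 V

With gate tied to drain, V_GS = V_DS ≥ V_GS − V_TN, so the device is in saturation.
KCL at the drain: ½ k_n (V_GS − V_TN)² = (V_DD − V_GS)/R.
Let x = V_GS − 0.694. Then 46.6 x² + x − 6.476 = 0, giving x = 0.362 V (positive root), so V_GS = 1.06 V.
I_D = (V_DD − V_GS)/R = (7.17 − 1.06) / 19.3 = 0.317 mA.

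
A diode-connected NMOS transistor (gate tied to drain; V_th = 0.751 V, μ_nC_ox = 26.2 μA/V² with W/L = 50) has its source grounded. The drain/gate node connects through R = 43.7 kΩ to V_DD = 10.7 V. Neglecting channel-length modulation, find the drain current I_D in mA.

I_D = 0.215 mA

With gate tied to drain, V_GS = V_DS ≥ V_GS − V_th, so the device is in saturation.
k_n = μ_nC_ox · (W/L) = 1.31 mA/V².
KCL at the drain: ½ k_n (V_GS − V_th)² = (V_DD − V_GS)/R.
Let x = V_GS − 0.751. Then 28.6 x² + x − 9.949 = 0, giving x = 0.572 V (positive root), so V_GS = 1.32 V.
I_D = (V_DD − V_GS)/R = (10.7 − 1.32) / 43.7 = 0.215 mA.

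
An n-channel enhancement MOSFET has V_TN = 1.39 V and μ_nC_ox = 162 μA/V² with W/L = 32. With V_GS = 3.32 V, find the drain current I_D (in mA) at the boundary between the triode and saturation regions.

I_D = 9.65 mA

At the boundary V_DS = V_ov = V_GS − V_TN = 3.32 − 1.39 = 1.93 V.
k_n = μ_nC_ox · (W/L) = 5.184 mA/V².
I_D = ½ k_n V_ov² = 0.5 × 5.184 × 1.93² = 9.65 mA.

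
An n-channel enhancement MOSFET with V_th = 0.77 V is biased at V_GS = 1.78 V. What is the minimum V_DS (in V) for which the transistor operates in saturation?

V_DS,sat = 1.01 V

The boundary between triode and saturation is V_DS = V_GS − V_th = V_ov.
V_ov = 1.78 − 0.77 = 1.01 V.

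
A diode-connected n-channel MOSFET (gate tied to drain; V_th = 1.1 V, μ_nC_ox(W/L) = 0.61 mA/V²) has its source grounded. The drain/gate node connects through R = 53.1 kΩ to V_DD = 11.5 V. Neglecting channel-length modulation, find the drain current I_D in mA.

I_D = 0.181 mA

With gate tied to drain, V_GS = V_DS ≥ V_GS − V_th, so the device is in saturation.
KCL at the drain: ½ k_n (V_GS − V_th)² = (V_DD − V_GS)/R.
Let x = V_GS − 1.1. Then 16.2 x² + x − 10.4 = 0, giving x = 0.771 V (positive root), so V_GS = 1.87 V.
I_D = (V_DD − V_GS)/R = (11.5 − 1.87) / 53.1 = 0.181 mA.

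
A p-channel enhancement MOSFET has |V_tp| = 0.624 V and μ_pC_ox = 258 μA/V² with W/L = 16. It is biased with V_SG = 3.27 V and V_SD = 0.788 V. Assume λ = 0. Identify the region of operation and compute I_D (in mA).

k_p = μ_pC_ox · (W/L) = 4.128 mA/V².
V_ov = V_SG − |V_tp| = 3.27 − 0.624 = 2.65 V.
Since V_SD = 0.788 V < V_ov = 2.65 V, the device is in the triode region.
I_D = k_p [V_ov · V_SD − ½ V_SD²] = 4.128 × [2.65 × 0.788 − 0.5 × 0.788²] = 7.33 mA.

Triode; I_D = 7.33 mA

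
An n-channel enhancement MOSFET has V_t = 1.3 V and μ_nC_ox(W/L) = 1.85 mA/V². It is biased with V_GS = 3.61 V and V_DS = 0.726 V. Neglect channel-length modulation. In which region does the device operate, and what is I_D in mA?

Triode; I_D = 2.62 mA

V_ov = V_GS − V_t = 3.61 − 1.3 = 2.31 V.
Since V_DS = 0.726 V < V_ov = 2.31 V, the device is in the triode region.
I_D = k_n [V_ov · V_DS − ½ V_DS²] = 1.85 × [2.31 × 0.726 − 0.5 × 0.726²] = 2.62 mA.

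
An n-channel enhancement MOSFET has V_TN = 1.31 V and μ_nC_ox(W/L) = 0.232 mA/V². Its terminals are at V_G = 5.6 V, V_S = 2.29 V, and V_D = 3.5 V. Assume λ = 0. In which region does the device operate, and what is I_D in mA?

Triode; I_D = 0.392 mA

V_GS = V_G − V_S = 5.6 − 2.29 = 3.31 V; V_DS = V_D − V_S = 3.5 − 2.29 = 1.21 V.
V_ov = V_GS − V_TN = 3.31 − 1.31 = 2 V.
Since V_DS = 1.21 V < V_ov = 2 V, the device is in the triode region.
I_D = k_n [V_ov · V_DS − ½ V_DS²] = 0.232 × [2 × 1.21 − 0.5 × 1.21²] = 0.392 mA.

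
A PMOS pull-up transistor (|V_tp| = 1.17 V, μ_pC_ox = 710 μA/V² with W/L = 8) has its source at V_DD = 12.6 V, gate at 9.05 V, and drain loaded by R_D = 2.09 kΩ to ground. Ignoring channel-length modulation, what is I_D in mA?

I_D = 5.80 mA

V_SG = V_DD − V_G = 12.6 − 9.05 = 3.55 V, so V_ov = 3.55 − 1.17 = 2.38 V.
k_p = μ_pC_ox · (W/L) = 5.68 mA/V².
Assume saturation: I_D = ½ k_p V_ov² = 0.5 × 5.68 × 2.38² = 16.1 mA, giving V_SD = V_DD − I_D R_D = 12.6 − 16.1 × 2.09 = -21 V.
But -21 V < V_ov = 2.38 V, so the device is actually in triode.
In triode I_D = k_p[V_ov V_SD − ½ V_SD²] and I_D = (V_DD − V_SD)/R_D. Equating: 5.94 V_SD² − 29.25 V_SD + 12.6 = 0, giving V_SD = 0.477 V (the root below V_ov).
I_D = (12.6 − 0.477) / 2.09 = 5.8 mA.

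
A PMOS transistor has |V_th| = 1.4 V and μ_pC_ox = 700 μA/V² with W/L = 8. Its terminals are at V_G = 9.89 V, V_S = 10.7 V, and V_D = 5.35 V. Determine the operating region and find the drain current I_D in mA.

V_SG = V_S − V_G = 10.7 − 9.89 = 0.81 V; V_SD = V_S − V_D = 10.7 − 5.35 = 5.35 V.
V_SG = 0.81 V < |V_th| = 1.4 V, so the transistor is in cutoff.

Cutoff; I_D = 0 mA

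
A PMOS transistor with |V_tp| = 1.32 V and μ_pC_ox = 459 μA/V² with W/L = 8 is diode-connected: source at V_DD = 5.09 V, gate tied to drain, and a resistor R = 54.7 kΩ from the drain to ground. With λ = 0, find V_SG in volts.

V_SG = 1.51 V

With gate tied to drain, V_SG = V_SD ≥ V_SG − |V_tp|, so the device is in saturation.
k_p = μ_pC_ox · (W/L) = 3.672 mA/V².
KCL at the drain: ½ k_p (V_SG − |V_tp|)² = (V_DD − V_SG)/R.
Let x = V_SG − 1.32. Then 100 x² + x − 3.77 = 0, giving x = 0.189 V (positive root), so V_SG = 1.51 V.
I_D = (V_DD − V_SG)/R = (5.09 − 1.51) / 54.7 = 0.0655 mA.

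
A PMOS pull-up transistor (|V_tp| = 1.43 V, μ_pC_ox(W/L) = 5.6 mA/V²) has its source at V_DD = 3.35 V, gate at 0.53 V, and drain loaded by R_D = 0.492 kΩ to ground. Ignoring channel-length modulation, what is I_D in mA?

I_D = 4.87 mA

V_SG = V_DD − V_G = 3.35 − 0.53 = 2.82 V, so V_ov = 2.82 − 1.43 = 1.39 V.
Assume saturation: I_D = ½ k_p V_ov² = 0.5 × 5.6 × 1.39² = 5.41 mA, giving V_SD = V_DD − I_D R_D = 3.35 − 5.41 × 0.492 = 0.688 V.
But 0.688 V < V_ov = 1.39 V, so the device is actually in triode.
In triode I_D = k_p[V_ov V_SD − ½ V_SD²] and I_D = (V_DD − V_SD)/R_D. Equating: 1.38 V_SD² − 4.83 V_SD + 3.35 = 0, giving V_SD = 0.952 V (the root below V_ov).
I_D = (3.35 − 0.952) / 0.492 = 4.87 mA.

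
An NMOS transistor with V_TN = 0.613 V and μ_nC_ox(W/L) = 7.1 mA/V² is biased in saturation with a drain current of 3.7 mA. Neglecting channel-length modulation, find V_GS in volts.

In saturation I_D = ½ k_n (V_GS − V_TN)², so V_GS − V_TN = √(2 I_D / k_n) = √(2 × 3.7 / 7.1) = 1.02 V.
V_GS = 0.613 + 1.02 = 1.63 V.

V_GS = 1.63 V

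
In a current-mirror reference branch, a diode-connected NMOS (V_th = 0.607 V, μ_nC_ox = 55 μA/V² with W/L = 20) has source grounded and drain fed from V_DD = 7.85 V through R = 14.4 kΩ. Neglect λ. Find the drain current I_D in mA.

I_D = 0.441 mA

With gate tied to drain, V_GS = V_DS ≥ V_GS − V_th, so the device is in saturation.
k_n = μ_nC_ox · (W/L) = 1.1 mA/V².
KCL at the drain: ½ k_n (V_GS − V_th)² = (V_DD − V_GS)/R.
Let x = V_GS − 0.607. Then 7.92 x² + x − 7.243 = 0, giving x = 0.895 V (positive root), so V_GS = 1.5 V.
I_D = (V_DD − V_GS)/R = (7.85 − 1.5) / 14.4 = 0.441 mA.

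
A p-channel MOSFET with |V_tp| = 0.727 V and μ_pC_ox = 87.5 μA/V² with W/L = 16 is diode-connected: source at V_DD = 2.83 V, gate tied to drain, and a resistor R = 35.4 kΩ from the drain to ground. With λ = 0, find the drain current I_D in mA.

With gate tied to drain, V_SG = V_SD ≥ V_SG − |V_tp|, so the device is in saturation.
k_p = μ_pC_ox · (W/L) = 1.4 mA/V².
KCL at the drain: ½ k_p (V_SG − |V_tp|)² = (V_DD − V_SG)/R.
Let x = V_SG − 0.727. Then 24.8 x² + x − 2.103 = 0, giving x = 0.272 V (positive root), so V_SG = 0.999 V.
I_D = (V_DD − V_SG)/R = (2.83 − 0.999) / 35.4 = 0.0517 mA.

I_D = 0.0517 mA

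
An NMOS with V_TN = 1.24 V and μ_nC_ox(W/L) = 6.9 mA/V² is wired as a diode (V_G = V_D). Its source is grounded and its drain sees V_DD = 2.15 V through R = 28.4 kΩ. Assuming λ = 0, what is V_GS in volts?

V_GS = 1.33 V

With gate tied to drain, V_GS = V_DS ≥ V_GS − V_TN, so the device is in saturation.
KCL at the drain: ½ k_n (V_GS − V_TN)² = (V_DD − V_GS)/R.
Let x = V_GS − 1.24. Then 98 x² + x − 0.91 = 0, giving x = 0.0914 V (positive root), so V_GS = 1.33 V.
I_D = (V_DD − V_GS)/R = (2.15 − 1.33) / 28.4 = 0.0288 mA.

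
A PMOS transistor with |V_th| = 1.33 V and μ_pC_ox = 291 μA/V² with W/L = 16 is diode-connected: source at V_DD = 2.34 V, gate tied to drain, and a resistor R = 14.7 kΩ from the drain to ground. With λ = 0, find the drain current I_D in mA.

I_D = 0.0580 mA

With gate tied to drain, V_SG = V_SD ≥ V_SG − |V_th|, so the device is in saturation.
k_p = μ_pC_ox · (W/L) = 4.656 mA/V².
KCL at the drain: ½ k_p (V_SG − |V_th|)² = (V_DD − V_SG)/R.
Let x = V_SG − 1.33. Then 34.2 x² + x − 1.01 = 0, giving x = 0.158 V (positive root), so V_SG = 1.49 V.
I_D = (V_DD − V_SG)/R = (2.34 − 1.49) / 14.7 = 0.058 mA.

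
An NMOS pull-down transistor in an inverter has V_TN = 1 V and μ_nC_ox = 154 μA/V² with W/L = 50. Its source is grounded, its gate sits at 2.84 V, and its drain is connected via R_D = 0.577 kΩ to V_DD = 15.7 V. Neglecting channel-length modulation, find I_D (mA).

V_GS = V_G = 2.84 V, so V_ov = 2.84 − 1 = 1.84 V.
k_n = μ_nC_ox · (W/L) = 7.7 mA/V².
Assume saturation: I_D = ½ k_n V_ov² = 0.5 × 7.7 × 1.84² = 13 mA, giving V_DS = V_DD − I_D R_D = 15.7 − 13 × 0.577 = 8.18 V.
V_DS = 8.18 V ≥ V_ov = 1.84 V, confirming saturation.

I_D = 13.0 mA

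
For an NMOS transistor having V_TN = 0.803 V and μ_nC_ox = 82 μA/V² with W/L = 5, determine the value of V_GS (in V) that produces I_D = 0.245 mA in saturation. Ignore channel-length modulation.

V_GS = 1.90 V

k_n = μ_nC_ox · (W/L) = 0.41 mA/V².
In saturation I_D = ½ k_n (V_GS − V_TN)², so V_GS − V_TN = √(2 I_D / k_n) = √(2 × 0.245 / 0.41) = 1.09 V.
V_GS = 0.803 + 1.09 = 1.9 V.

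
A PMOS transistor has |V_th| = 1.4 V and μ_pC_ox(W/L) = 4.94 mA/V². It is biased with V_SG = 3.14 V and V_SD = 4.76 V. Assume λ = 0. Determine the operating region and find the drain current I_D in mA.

Saturation; I_D = 7.48 mA

V_ov = V_SG − |V_th| = 3.14 − 1.4 = 1.74 V.
Since V_SD = 4.76 V ≥ V_ov = 1.74 V, the device is in saturation.
I_D = ½ k_p V_ov² = 0.5 × 4.94 × 1.74² = 7.48 mA.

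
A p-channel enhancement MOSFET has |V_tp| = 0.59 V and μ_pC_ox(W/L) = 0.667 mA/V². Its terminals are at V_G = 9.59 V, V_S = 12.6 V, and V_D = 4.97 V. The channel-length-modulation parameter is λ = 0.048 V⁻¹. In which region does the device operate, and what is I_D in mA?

Saturation; I_D = 2.67 mA

V_SG = V_S − V_G = 12.6 − 9.59 = 3.01 V; V_SD = V_S − V_D = 12.6 − 4.97 = 7.63 V.
V_ov = V_SG − |V_tp| = 3.01 − 0.59 = 2.42 V.
Since V_SD = 7.63 V ≥ V_ov = 2.42 V, the device is in saturation.
I_D = ½ k_p V_ov² (1 + λ V_SD) = 0.5 × 0.667 × 2.42² × (1 + 0.048 × 7.63) = 2.67 mA.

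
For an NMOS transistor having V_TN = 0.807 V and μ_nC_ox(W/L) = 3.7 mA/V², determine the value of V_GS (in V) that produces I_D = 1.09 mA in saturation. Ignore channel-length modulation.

V_GS = 1.57 V

In saturation I_D = ½ k_n (V_GS − V_TN)², so V_GS − V_TN = √(2 I_D / k_n) = √(2 × 1.09 / 3.7) = 0.768 V.
V_GS = 0.807 + 0.768 = 1.57 V.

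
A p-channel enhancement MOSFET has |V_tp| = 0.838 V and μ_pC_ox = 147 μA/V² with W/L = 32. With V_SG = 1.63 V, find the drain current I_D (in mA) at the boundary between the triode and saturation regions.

I_D = 1.48 mA

At the boundary V_SD = V_ov = V_SG − |V_tp| = 1.63 − 0.838 = 0.792 V.
k_p = μ_pC_ox · (W/L) = 4.704 mA/V².
I_D = ½ k_p V_ov² = 0.5 × 4.704 × 0.792² = 1.48 mA.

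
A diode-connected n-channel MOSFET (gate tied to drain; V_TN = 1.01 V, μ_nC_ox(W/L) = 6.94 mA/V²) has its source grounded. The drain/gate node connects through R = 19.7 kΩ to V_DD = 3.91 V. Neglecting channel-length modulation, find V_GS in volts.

With gate tied to drain, V_GS = V_DS ≥ V_GS − V_TN, so the device is in saturation.
KCL at the drain: ½ k_n (V_GS − V_TN)² = (V_DD − V_GS)/R.
Let x = V_GS − 1.01. Then 68.4 x² + x − 2.9 = 0, giving x = 0.199 V (positive root), so V_GS = 1.21 V.
I_D = (V_DD − V_GS)/R = (3.91 − 1.21) / 19.7 = 0.137 mA.

V_GS = 1.21 V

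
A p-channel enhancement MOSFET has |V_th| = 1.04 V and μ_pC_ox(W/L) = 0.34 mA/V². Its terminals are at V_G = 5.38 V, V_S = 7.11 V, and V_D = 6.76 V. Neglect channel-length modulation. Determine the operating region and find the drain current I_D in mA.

Triode; I_D = 0.0613 mA

V_SG = V_S − V_G = 7.11 − 5.38 = 1.73 V; V_SD = V_S − V_D = 7.11 − 6.76 = 0.35 V.
V_ov = V_SG − |V_th| = 1.73 − 1.04 = 0.69 V.
Since V_SD = 0.35 V < V_ov = 0.69 V, the device is in the triode region.
I_D = k_p [V_ov · V_SD − ½ V_SD²] = 0.34 × [0.69 × 0.35 − 0.5 × 0.35²] = 0.0613 mA.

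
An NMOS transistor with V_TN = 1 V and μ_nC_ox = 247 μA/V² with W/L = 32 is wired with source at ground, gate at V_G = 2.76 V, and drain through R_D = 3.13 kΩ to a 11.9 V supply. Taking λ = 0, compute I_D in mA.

I_D = 3.71 mA

V_GS = V_G = 2.76 V, so V_ov = 2.76 − 1 = 1.76 V.
k_n = μ_nC_ox · (W/L) = 7.904 mA/V².
Assume saturation: I_D = ½ k_n V_ov² = 0.5 × 7.904 × 1.76² = 12.2 mA, giving V_DS = V_DD − I_D R_D = 11.9 − 12.2 × 3.13 = -26.4 V.
But -26.4 V < V_ov = 1.76 V, so the device is actually in triode.
In triode I_D = k_n[V_ov V_DS − ½ V_DS²] and I_D = (V_DD − V_DS)/R_D. Equating: 12.4 V_DS² − 44.54 V_DS + 11.9 = 0, giving V_DS = 0.291 V (the root below V_ov).
I_D = (11.9 − 0.291) / 3.13 = 3.71 mA.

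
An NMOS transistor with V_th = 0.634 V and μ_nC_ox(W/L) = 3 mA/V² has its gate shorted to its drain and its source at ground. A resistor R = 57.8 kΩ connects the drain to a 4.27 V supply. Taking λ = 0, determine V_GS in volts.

With gate tied to drain, V_GS = V_DS ≥ V_GS − V_th, so the device is in saturation.
KCL at the drain: ½ k_n (V_GS − V_th)² = (V_DD − V_GS)/R.
Let x = V_GS − 0.634. Then 86.7 x² + x − 3.636 = 0, giving x = 0.199 V (positive root), so V_GS = 0.833 V.
I_D = (V_DD − V_GS)/R = (4.27 − 0.833) / 57.8 = 0.0595 mA.

V_GS = 0.833 V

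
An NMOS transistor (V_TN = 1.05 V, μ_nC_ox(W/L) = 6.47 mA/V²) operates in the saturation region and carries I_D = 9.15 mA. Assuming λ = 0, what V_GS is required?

V_GS = 2.73 V

In saturation I_D = ½ k_n (V_GS − V_TN)², so V_GS − V_TN = √(2 I_D / k_n) = √(2 × 9.15 / 6.47) = 1.68 V.
V_GS = 1.05 + 1.68 = 2.73 V.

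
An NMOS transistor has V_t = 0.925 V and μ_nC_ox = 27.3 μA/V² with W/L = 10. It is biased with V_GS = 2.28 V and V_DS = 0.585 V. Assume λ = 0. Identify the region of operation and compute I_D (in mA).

k_n = μ_nC_ox · (W/L) = 0.273 mA/V².
V_ov = V_GS − V_t = 2.28 − 0.925 = 1.35 V.
Since V_DS = 0.585 V < V_ov = 1.35 V, the device is in the triode region.
I_D = k_n [V_ov · V_DS − ½ V_DS²] = 0.273 × [1.35 × 0.585 − 0.5 × 0.585²] = 0.17 mA.

Triode; I_D = 0.170 mA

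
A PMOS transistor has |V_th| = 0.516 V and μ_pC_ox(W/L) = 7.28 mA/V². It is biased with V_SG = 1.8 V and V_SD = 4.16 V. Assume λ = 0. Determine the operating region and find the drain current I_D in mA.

V_ov = V_SG − |V_th| = 1.8 − 0.516 = 1.28 V.
Since V_SD = 4.16 V ≥ V_ov = 1.28 V, the device is in saturation.
I_D = ½ k_p V_ov² = 0.5 × 7.28 × 1.28² = 6 mA.

Saturation; I_D = 6.00 mA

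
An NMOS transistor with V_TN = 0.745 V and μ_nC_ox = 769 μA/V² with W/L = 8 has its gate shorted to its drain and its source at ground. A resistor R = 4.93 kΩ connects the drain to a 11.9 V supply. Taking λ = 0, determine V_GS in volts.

V_GS = 1.57 V

With gate tied to drain, V_GS = V_DS ≥ V_GS − V_TN, so the device is in saturation.
k_n = μ_nC_ox · (W/L) = 6.152 mA/V².
KCL at the drain: ½ k_n (V_GS − V_TN)² = (V_DD − V_GS)/R.
Let x = V_GS − 0.745. Then 15.2 x² + x − 11.16 = 0, giving x = 0.825 V (positive root), so V_GS = 1.57 V.
I_D = (V_DD − V_GS)/R = (11.9 − 1.57) / 4.93 = 2.1 mA.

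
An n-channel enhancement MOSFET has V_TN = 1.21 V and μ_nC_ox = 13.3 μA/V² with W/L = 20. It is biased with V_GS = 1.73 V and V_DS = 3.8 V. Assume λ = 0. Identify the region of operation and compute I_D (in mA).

k_n = μ_nC_ox · (W/L) = 0.266 mA/V².
V_ov = V_GS − V_TN = 1.73 − 1.21 = 0.52 V.
Since V_DS = 3.8 V ≥ V_ov = 0.52 V, the device is in saturation.
I_D = ½ k_n V_ov² = 0.5 × 0.266 × 0.52² = 0.036 mA.

Saturation; I_D = 0.0360 mA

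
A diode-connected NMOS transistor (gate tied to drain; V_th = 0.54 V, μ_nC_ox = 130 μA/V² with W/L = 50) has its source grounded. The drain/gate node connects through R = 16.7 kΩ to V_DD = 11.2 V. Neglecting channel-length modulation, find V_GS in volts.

With gate tied to drain, V_GS = V_DS ≥ V_GS − V_th, so the device is in saturation.
k_n = μ_nC_ox · (W/L) = 6.5 mA/V².
KCL at the drain: ½ k_n (V_GS − V_th)² = (V_DD − V_GS)/R.
Let x = V_GS − 0.54. Then 54.3 x² + x − 10.66 = 0, giving x = 0.434 V (positive root), so V_GS = 0.974 V.
I_D = (V_DD − V_GS)/R = (11.2 − 0.974) / 16.7 = 0.612 mA.

V_GS = 0.974 V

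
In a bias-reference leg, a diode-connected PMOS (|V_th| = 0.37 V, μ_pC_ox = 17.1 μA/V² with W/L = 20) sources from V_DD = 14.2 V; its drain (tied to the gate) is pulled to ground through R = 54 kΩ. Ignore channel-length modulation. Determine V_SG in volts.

With gate tied to drain, V_SG = V_SD ≥ V_SG − |V_th|, so the device is in saturation.
k_p = μ_pC_ox · (W/L) = 0.342 mA/V².
KCL at the drain: ½ k_p (V_SG − |V_th|)² = (V_DD − V_SG)/R.
Let x = V_SG − 0.37. Then 9.23 x² + x − 13.83 = 0, giving x = 1.17 V (positive root), so V_SG = 1.54 V.
I_D = (V_DD − V_SG)/R = (14.2 − 1.54) / 54 = 0.234 mA.

V_SG = 1.54 V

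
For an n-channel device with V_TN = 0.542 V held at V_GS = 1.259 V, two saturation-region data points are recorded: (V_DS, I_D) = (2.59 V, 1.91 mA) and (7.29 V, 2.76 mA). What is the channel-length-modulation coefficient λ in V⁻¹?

λ = 0.125 V⁻¹

With V_GS fixed, I_D ∝ (1 + λ V_DS) in saturation, so I_D2/I_D1 = (1 + λ V_DS2)/(1 + λ V_DS1).
2.76/1.91 = 1.445 = (1 + 7.29 λ)/(1 + 2.59 λ).
Solving: λ (I_D1 V_DS2 − I_D2 V_DS1) = I_D2 − I_D1, so λ = (2.76 − 1.91) / (1.91 × 7.29 − 2.76 × 2.59) = 0.85 / 6.78 = 0.125 V⁻¹.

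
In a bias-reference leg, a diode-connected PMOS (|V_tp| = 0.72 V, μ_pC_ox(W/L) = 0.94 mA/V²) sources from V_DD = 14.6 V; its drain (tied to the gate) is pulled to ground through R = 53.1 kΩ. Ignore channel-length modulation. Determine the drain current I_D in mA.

I_D = 0.248 mA

With gate tied to drain, V_SG = V_SD ≥ V_SG − |V_tp|, so the device is in saturation.
KCL at the drain: ½ k_p (V_SG − |V_tp|)² = (V_DD − V_SG)/R.
Let x = V_SG − 0.72. Then 25 x² + x − 13.88 = 0, giving x = 0.726 V (positive root), so V_SG = 1.45 V.
I_D = (V_DD − V_SG)/R = (14.6 − 1.45) / 53.1 = 0.248 mA.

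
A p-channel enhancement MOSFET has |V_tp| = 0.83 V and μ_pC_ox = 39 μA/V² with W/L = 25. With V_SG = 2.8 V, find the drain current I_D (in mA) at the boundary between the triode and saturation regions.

At the boundary V_SD = V_ov = V_SG − |V_tp| = 2.8 − 0.83 = 1.97 V.
k_p = μ_pC_ox · (W/L) = 0.975 mA/V².
I_D = ½ k_p V_ov² = 0.5 × 0.975 × 1.97² = 1.89 mA.

I_D = 1.89 mA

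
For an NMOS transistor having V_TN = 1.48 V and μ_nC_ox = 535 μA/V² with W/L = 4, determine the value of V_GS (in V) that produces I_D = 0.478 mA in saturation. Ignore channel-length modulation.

k_n = μ_nC_ox · (W/L) = 2.14 mA/V².
In saturation I_D = ½ k_n (V_GS − V_TN)², so V_GS − V_TN = √(2 I_D / k_n) = √(2 × 0.478 / 2.14) = 0.668 V.
V_GS = 1.48 + 0.668 = 2.15 V.

V_GS = 2.15 V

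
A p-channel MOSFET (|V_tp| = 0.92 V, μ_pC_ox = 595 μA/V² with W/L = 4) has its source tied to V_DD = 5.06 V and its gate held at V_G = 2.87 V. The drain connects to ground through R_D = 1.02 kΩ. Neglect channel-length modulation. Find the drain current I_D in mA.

V_SG = V_DD − V_G = 5.06 − 2.87 = 2.19 V, so V_ov = 2.19 − 0.92 = 1.27 V.
k_p = μ_pC_ox · (W/L) = 2.38 mA/V².
Assume saturation: I_D = ½ k_p V_ov² = 0.5 × 2.38 × 1.27² = 1.92 mA, giving V_SD = V_DD − I_D R_D = 5.06 − 1.92 × 1.02 = 3.1 V.
V_SD = 3.1 V ≥ V_ov = 1.27 V, confirming saturation.

I_D = 1.92 mA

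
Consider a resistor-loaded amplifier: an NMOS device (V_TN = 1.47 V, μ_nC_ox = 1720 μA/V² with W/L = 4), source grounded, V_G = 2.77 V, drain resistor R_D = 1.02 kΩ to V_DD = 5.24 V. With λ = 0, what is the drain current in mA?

I_D = 4.47 mA

V_GS = V_G = 2.77 V, so V_ov = 2.77 − 1.47 = 1.3 V.
k_n = μ_nC_ox · (W/L) = 6.88 mA/V².
Assume saturation: I_D = ½ k_n V_ov² = 0.5 × 6.88 × 1.3² = 5.81 mA, giving V_DS = V_DD − I_D R_D = 5.24 − 5.81 × 1.02 = -0.69 V.
But -0.69 V < V_ov = 1.3 V, so the device is actually in triode.
In triode I_D = k_n[V_ov V_DS − ½ V_DS²] and I_D = (V_DD − V_DS)/R_D. Equating: 3.51 V_DS² − 10.12 V_DS + 5.24 = 0, giving V_DS = 0.676 V (the root below V_ov).
I_D = (5.24 − 0.676) / 1.02 = 4.47 mA.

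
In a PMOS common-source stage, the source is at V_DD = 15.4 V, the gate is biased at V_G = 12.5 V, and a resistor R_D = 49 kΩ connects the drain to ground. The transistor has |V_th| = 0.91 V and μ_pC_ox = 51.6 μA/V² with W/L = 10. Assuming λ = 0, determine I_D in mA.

V_SG = V_DD − V_G = 15.4 − 12.5 = 2.9 V, so V_ov = 2.9 − 0.91 = 1.99 V.
k_p = μ_pC_ox · (W/L) = 0.516 mA/V².
Assume saturation: I_D = ½ k_p V_ov² = 0.5 × 0.516 × 1.99² = 1.02 mA, giving V_SD = V_DD − I_D R_D = 15.4 − 1.02 × 49 = -34.7 V.
But -34.7 V < V_ov = 1.99 V, so the device is actually in triode.
In triode I_D = k_p[V_ov V_SD − ½ V_SD²] and I_D = (V_DD − V_SD)/R_D. Equating: 12.6 V_SD² − 51.32 V_SD + 15.4 = 0, giving V_SD = 0.326 V (the root below V_ov).
I_D = (15.4 − 0.326) / 49 = 0.308 mA.

I_D = 0.308 mA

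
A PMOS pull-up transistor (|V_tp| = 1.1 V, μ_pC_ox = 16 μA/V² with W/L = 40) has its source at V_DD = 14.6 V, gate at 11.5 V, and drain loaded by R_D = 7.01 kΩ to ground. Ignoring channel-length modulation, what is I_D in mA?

V_SG = V_DD − V_G = 14.6 − 11.5 = 3.1 V, so V_ov = 3.1 − 1.1 = 2 V.
k_p = μ_pC_ox · (W/L) = 0.64 mA/V².
Assume saturation: I_D = ½ k_p V_ov² = 0.5 × 0.64 × 2² = 1.28 mA, giving V_SD = V_DD − I_D R_D = 14.6 − 1.28 × 7.01 = 5.63 V.
V_SD = 5.63 V ≥ V_ov = 2 V, confirming saturation.

I_D = 1.28 mA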